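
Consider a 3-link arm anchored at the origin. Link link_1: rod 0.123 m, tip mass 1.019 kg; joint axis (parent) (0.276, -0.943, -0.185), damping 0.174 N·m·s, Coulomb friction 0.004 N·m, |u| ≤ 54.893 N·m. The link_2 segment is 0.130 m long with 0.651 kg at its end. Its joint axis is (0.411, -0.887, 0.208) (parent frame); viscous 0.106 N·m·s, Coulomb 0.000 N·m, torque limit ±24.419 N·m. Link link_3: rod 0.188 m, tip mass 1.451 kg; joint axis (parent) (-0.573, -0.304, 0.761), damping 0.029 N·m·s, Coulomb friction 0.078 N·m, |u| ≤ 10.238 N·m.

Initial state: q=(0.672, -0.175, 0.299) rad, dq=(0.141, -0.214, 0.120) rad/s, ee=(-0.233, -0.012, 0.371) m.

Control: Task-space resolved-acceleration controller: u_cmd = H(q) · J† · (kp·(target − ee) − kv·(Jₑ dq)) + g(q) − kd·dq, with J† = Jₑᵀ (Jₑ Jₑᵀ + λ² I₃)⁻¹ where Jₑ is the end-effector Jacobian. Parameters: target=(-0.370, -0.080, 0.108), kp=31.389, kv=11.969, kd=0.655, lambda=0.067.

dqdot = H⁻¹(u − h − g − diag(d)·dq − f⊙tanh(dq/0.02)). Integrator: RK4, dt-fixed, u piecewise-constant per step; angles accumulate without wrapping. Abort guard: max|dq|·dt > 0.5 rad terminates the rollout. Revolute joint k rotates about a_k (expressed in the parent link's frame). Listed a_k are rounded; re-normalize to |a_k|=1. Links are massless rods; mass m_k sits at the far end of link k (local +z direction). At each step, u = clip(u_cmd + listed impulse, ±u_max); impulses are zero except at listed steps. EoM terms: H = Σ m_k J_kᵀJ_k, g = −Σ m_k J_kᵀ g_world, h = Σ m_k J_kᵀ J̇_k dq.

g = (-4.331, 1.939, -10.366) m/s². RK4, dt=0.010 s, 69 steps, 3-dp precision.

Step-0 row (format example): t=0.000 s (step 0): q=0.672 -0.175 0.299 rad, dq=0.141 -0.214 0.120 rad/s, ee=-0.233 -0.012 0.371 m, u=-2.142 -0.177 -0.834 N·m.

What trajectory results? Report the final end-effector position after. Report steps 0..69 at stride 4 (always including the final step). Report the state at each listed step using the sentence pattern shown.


t=0.040 s (step 4): q=0.683 -0.171 0.300 rad, dq=0.435 0.271 -0.004 rad/s, ee=-0.238 -0.013 0.368 m, u=-4.795 -2.212 -0.930 N·m.
t=0.080 s (step 8): q=0.705 -0.156 0.300 rad, dq=0.640 0.454 -0.006 rad/s, ee=-0.249 -0.015 0.360 m, u=-6.564 -3.459 -1.061 N·m.
t=0.120 s (step 12): q=0.733 -0.136 0.299 rad, dq=0.730 0.552 -0.009 rad/s, ee=-0.264 -0.018 0.350 m, u=-7.750 -4.291 -1.147 N·m.
t=0.160 s (step 16): q=0.762 -0.113 0.299 rad, dq=0.753 0.596 -0.012 rad/s, ee=-0.279 -0.021 0.338 m, u=-8.561 -4.857 -1.204 N·m.
t=0.200 s (step 20): q=0.792 -0.089 0.298 rad, dq=0.739 0.608 -0.015 rad/s, ee=-0.294 -0.024 0.325 m, u=-9.125 -5.246 -1.241 N·m.
t=0.240 s (step 24): q=0.821 -0.065 0.298 rad, dq=0.703 0.600 -0.018 rad/s, ee=-0.308 -0.027 0.311 m, u=-9.523 -5.517 -1.264 N·m.
t=0.280 s (step 28): q=0.848 -0.041 0.297 rad, dq=0.655 0.581 -0.021 rad/s, ee=-0.321 -0.029 0.298 m, u=-9.807 -5.706 -1.278 N·m.
t=0.320 s (step 32): q=0.874 -0.018 0.296 rad, dq=0.603 0.555 -0.024 rad/s, ee=-0.333 -0.031 0.285 m, u=-10.009 -5.837 -1.284 N·m.
t=0.360 s (step 36): q=0.897 0.003 0.295 rad, dq=0.549 0.527 -0.028 rad/s, ee=-0.343 -0.033 0.272 m, u=-10.153 -5.927 -1.285 N·m.
t=0.400 s (step 40): q=0.917 0.024 0.294 rad, dq=0.496 0.497 -0.031 rad/s, ee=-0.352 -0.034 0.260 m, u=-10.255 -5.986 -1.283 N·m.
t=0.440 s (step 44): q=0.936 0.043 0.293 rad, dq=0.446 0.468 -0.034 rad/s, ee=-0.360 -0.036 0.248 m, u=-10.325 -6.024 -1.278 N·m.
t=0.480 s (step 48): q=0.953 0.061 0.291 rad, dq=0.398 0.440 -0.037 rad/s, ee=-0.367 -0.037 0.238 m, u=-10.373 -6.046 -1.271 N·m.
t=0.520 s (step 52): q=0.968 0.078 0.290 rad, dq=0.354 0.414 -0.039 rad/s, ee=-0.373 -0.038 0.228 m, u=-10.404 -6.056 -1.263 N·m.
t=0.560 s (step 56): q=0.981 0.095 0.288 rad, dq=0.312 0.389 -0.042 rad/s, ee=-0.378 -0.039 0.218 m, u=-10.422 -6.057 -1.254 N·m.
t=0.600 s (step 60): q=0.993 0.110 0.286 rad, dq=0.275 0.366 -0.044 rad/s, ee=-0.383 -0.039 0.210 m, u=-10.431 -6.052 -1.246 N·m.
t=0.640 s (step 64): q=1.003 0.124 0.285 rad, dq=0.240 0.345 -0.045 rad/s, ee=-0.387 -0.040 0.202 m, u=-10.433 -6.043 -1.237 N·m.
t=0.680 s (step 68): q=1.012 0.137 0.283 rad, dq=0.208 0.325 -0.047 rad/s, ee=-0.390 -0.041 0.195 m, u=-10.430 -6.030 -1.228 N·m.
t=0.690 s (step 69): q=1.014 0.141 0.282 rad, dq=0.201 0.321 -0.047 rad/s, ee=-0.391 -0.041 0.193 m.
final ee position (m): -0.391 -0.041 0.193


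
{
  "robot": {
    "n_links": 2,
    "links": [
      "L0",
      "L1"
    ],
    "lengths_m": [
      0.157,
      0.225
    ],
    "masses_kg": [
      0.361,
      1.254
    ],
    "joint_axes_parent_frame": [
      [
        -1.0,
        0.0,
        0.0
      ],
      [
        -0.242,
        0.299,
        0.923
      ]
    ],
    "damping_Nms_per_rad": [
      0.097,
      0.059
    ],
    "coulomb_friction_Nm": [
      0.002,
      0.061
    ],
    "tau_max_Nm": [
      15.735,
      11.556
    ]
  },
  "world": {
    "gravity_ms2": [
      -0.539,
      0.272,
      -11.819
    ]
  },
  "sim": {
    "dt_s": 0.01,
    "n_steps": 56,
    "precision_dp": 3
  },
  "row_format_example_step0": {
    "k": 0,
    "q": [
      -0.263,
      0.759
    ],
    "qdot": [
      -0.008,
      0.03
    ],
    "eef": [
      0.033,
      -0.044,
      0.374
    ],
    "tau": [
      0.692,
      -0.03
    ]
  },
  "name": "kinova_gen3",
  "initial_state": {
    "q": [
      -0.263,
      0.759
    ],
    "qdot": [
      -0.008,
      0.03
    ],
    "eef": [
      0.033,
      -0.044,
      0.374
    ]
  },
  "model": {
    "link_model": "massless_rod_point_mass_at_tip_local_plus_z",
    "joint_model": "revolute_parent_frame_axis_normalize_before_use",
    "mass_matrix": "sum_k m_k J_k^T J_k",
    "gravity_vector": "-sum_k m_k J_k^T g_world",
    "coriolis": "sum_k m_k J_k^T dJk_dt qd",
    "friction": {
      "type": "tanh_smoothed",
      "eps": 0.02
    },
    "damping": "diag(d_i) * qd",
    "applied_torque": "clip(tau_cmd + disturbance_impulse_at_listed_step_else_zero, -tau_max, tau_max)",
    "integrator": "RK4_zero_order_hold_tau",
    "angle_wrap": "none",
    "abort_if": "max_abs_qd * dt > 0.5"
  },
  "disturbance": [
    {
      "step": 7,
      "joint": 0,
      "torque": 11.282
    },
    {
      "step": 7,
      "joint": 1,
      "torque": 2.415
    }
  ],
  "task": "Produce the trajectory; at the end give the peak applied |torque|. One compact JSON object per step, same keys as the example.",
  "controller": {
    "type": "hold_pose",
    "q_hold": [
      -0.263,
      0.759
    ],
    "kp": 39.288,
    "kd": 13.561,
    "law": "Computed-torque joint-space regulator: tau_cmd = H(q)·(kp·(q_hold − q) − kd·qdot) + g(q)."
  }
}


{"k":1,"q":[-0.263,0.758],"qdot":[-0.031,0.136],"eef":[0.032,-0.044,0.374],"tau":[0.693,-0.031]}
{"k":2,"q":[-0.263,0.757],"qdot":[-0.039,0.172],"eef":[0.032,-0.044,0.374],"tau":[0.693,-0.031]}
{"k":3,"q":[-0.263,0.757],"qdot":[-0.041,0.185],"eef":[0.032,-0.044,0.374],"tau":[0.693,-0.031]}
{"k":4,"q":[-0.263,0.757],"qdot":[-0.043,0.19],"eef":[0.032,-0.044,0.374],"tau":[0.693,-0.031]}
{"k":5,"q":[-0.263,0.757],"qdot":[-0.043,0.192],"eef":[0.032,-0.044,0.374],"tau":[0.693,-0.031]}
{"k":6,"q":[-0.263,0.757],"qdot":[-0.043,0.193],"eef":[0.032,-0.044,0.374],"tau":[0.694,-0.031]}
{"k":7,"q":[-0.263,0.756],"qdot":[-0.043,0.193],"eef":[0.032,-0.044,0.374],"tau":[11.976,2.384]}
{"k":8,"q":[-0.26,0.757],"qdot":[0.547,0.252],"eef":[0.032,-0.043,0.374],"tau":[-0.874,-0.367]}
{"k":9,"q":[-0.254,0.757],"qdot":[0.451,0.301],"eef":[0.032,-0.041,0.375],"tau":[-0.734,-0.338]}
{"k":10,"q":[-0.25,0.758],"qdot":[0.374,0.31],"eef":[0.032,-0.039,0.375],"tau":[-0.609,-0.311]}
{"k":11,"q":[-0.246,0.759],"qdot":[0.309,0.305],"eef":[0.033,-0.038,0.375],"tau":[-0.495,-0.286]}
{"k":12,"q":[-0.243,0.76],"qdot":[0.252,0.294],"eef":[0.033,-0.037,0.375],"tau":[-0.392,-0.264]}
{"k":13,"q":[-0.24,0.761],"qdot":[0.202,0.282],"eef":[0.033,-0.035,0.375],"tau":[-0.299,-0.244]}
{"k":14,"q":[-0.238,0.762],"qdot":[0.159,0.271],"eef":[0.033,-0.035,0.375],"tau":[-0.215,-0.226]}
{"k":15,"q":[-0.236,0.762],"qdot":[0.12,0.26],"eef":[0.033,-0.034,0.375],"tau":[-0.138,-0.209]}
{"k":16,"q":[-0.234,0.763],"qdot":[0.087,0.249],"eef":[0.033,-0.033,0.375],"tau":[-0.069,-0.194]}
{"k":17,"q":[-0.233,0.763],"qdot":[0.058,0.239],"eef":[0.033,-0.033,0.375],"tau":[-0.007,-0.181]}
{"k":18,"q":[-0.232,0.763],"qdot":[0.032,0.23],"eef":[0.033,-0.032,0.375],"tau":[0.05,-0.168]}
{"k":19,"q":[-0.231,0.763],"qdot":[0.01,0.223],"eef":[0.033,-0.032,0.375],"tau":[0.102,-0.157]}
{"k":20,"q":[-0.231,0.763],"qdot":[-0.01,0.216],"eef":[0.033,-0.032,0.375],"tau":[0.148,-0.147]}
{"k":21,"q":[-0.231,0.763],"qdot":[-0.027,0.21],"eef":[0.033,-0.032,0.375],"tau":[0.191,-0.138]}
{"k":22,"q":[-0.231,0.763],"qdot":[-0.041,0.205],"eef":[0.033,-0.032,0.375],"tau":[0.23,-0.129]}
{"k":23,"q":[-0.231,0.763],"qdot":[-0.054,0.2],"eef":[0.033,-0.032,0.375],"tau":[0.265,-0.122]}
{"k":24,"q":[-0.231,0.763],"qdot":[-0.065,0.196],"eef":[0.033,-0.032,0.375],"tau":[0.297,-0.115]}
{"k":25,"q":[-0.231,0.763],"qdot":[-0.074,0.192],"eef":[0.033,-0.032,0.375],"tau":[0.326,-0.109]}
{"k":26,"q":[-0.231,0.763],"qdot":[-0.082,0.189],"eef":[0.033,-0.032,0.375],"tau":[0.353,-0.103]}
{"k":27,"q":[-0.232,0.762],"qdot":[-0.089,0.186],"eef":[0.033,-0.032,0.375],"tau":[0.377,-0.097]}
{"k":28,"q":[-0.232,0.762],"qdot":[-0.094,0.183],"eef":[0.033,-0.032,0.375],"tau":[0.4,-0.093]}
{"k":29,"q":[-0.233,0.762],"qdot":[-0.099,0.181],"eef":[0.033,-0.033,0.375],"tau":[0.42,-0.088]}
{"k":30,"q":[-0.233,0.761],"qdot":[-0.102,0.179],"eef":[0.033,-0.033,0.375],"tau":[0.439,-0.084]}
{"k":31,"q":[-0.234,0.761],"qdot":[-0.105,0.177],"eef":[0.033,-0.033,0.375],"tau":[0.456,-0.081]}
{"k":32,"q":[-0.234,0.761],"qdot":[-0.107,0.175],"eef":[0.033,-0.033,0.375],"tau":[0.472,-0.077]}
{"k":33,"q":[-0.235,0.76],"qdot":[-0.109,0.174],"eef":[0.033,-0.034,0.375],"tau":[0.486,-0.074]}
{"k":34,"q":[-0.236,0.76],"qdot":[-0.11,0.173],"eef":[0.033,-0.034,0.375],"tau":[0.499,-0.071]}
{"k":35,"q":[-0.236,0.76],"qdot":[-0.111,0.172],"eef":[0.033,-0.034,0.375],"tau":[0.511,-0.069]}
{"k":36,"q":[-0.237,0.759],"qdot":[-0.111,0.172],"eef":[0.033,-0.035,0.375],"tau":[0.523,-0.066]}
{"k":37,"q":[-0.238,0.759],"qdot":[-0.111,0.171],"eef":[0.033,-0.035,0.375],"tau":[0.533,-0.064]}
{"k":38,"q":[-0.238,0.758],"qdot":[-0.111,0.171],"eef":[0.032,-0.035,0.375],"tau":[0.543,-0.062]}
{"k":39,"q":[-0.239,0.758],"qdot":[-0.111,0.171],"eef":[0.032,-0.035,0.375],"tau":[0.552,-0.06]}
{"k":40,"q":[-0.24,0.758],"qdot":[-0.11,0.171],"eef":[0.032,-0.036,0.375],"tau":[0.56,-0.058]}
{"k":41,"q":[-0.24,0.757],"qdot":[-0.109,0.171],"eef":[0.032,-0.036,0.375],"tau":[0.567,-0.057]}
{"k":42,"q":[-0.241,0.757],"qdot":[-0.108,0.171],"eef":[0.032,-0.036,0.375],"tau":[0.575,-0.055]}
{"k":43,"q":[-0.241,0.757],"qdot":[-0.107,0.171],"eef":[0.032,-0.036,0.375],"tau":[0.581,-0.054]}
{"k":44,"q":[-0.242,0.756],"qdot":[-0.106,0.171],"eef":[0.032,-0.037,0.375],"tau":[0.587,-0.052]}
{"k":45,"q":[-0.243,0.756],"qdot":[-0.104,0.171],"eef":[0.032,-0.037,0.375],"tau":[0.593,-0.051]}
{"k":46,"q":[-0.243,0.756],"qdot":[-0.103,0.172],"eef":[0.032,-0.037,0.375],"tau":[0.598,-0.05]}
{"k":47,"q":[-0.244,0.755],"qdot":[-0.101,0.172],"eef":[0.032,-0.037,0.375],"tau":[0.603,-0.049]}
{"k":48,"q":[-0.244,0.755],"qdot":[-0.1,0.172],"eef":[0.032,-0.038,0.375],"tau":[0.608,-0.048]}
{"k":49,"q":[-0.245,0.755],"qdot":[-0.098,0.173],"eef":[0.032,-0.038,0.375],"tau":[0.612,-0.047]}
{"k":50,"q":[-0.246,0.754],"qdot":[-0.097,0.173],"eef":[0.032,-0.038,0.375],"tau":[0.616,-0.046]}
{"k":51,"q":[-0.246,0.754],"qdot":[-0.095,0.173],"eef":[0.032,-0.038,0.375],"tau":[0.62,-0.045]}
{"k":52,"q":[-0.247,0.754],"qdot":[-0.094,0.174],"eef":[0.032,-0.039,0.375],"tau":[0.624,-0.044]}
{"k":53,"q":[-0.247,0.753],"qdot":[-0.092,0.174],"eef":[0.032,-0.039,0.375],"tau":[0.627,-0.044]}
{"k":54,"q":[-0.248,0.753],"qdot":[-0.091,0.175],"eef":[0.032,-0.039,0.375],"tau":[0.63,-0.043]}
{"k":55,"q":[-0.248,0.753],"qdot":[-0.089,0.175],"eef":[0.032,-0.039,0.375],"tau":[0.634,-0.042]}
{"k":56,"q":[-0.248,0.753],"qdot":[-0.088,0.175],"eef":[0.032,-0.039,0.375]}
{"summary": "max |tau| (N\u00b7m): 11.976"}


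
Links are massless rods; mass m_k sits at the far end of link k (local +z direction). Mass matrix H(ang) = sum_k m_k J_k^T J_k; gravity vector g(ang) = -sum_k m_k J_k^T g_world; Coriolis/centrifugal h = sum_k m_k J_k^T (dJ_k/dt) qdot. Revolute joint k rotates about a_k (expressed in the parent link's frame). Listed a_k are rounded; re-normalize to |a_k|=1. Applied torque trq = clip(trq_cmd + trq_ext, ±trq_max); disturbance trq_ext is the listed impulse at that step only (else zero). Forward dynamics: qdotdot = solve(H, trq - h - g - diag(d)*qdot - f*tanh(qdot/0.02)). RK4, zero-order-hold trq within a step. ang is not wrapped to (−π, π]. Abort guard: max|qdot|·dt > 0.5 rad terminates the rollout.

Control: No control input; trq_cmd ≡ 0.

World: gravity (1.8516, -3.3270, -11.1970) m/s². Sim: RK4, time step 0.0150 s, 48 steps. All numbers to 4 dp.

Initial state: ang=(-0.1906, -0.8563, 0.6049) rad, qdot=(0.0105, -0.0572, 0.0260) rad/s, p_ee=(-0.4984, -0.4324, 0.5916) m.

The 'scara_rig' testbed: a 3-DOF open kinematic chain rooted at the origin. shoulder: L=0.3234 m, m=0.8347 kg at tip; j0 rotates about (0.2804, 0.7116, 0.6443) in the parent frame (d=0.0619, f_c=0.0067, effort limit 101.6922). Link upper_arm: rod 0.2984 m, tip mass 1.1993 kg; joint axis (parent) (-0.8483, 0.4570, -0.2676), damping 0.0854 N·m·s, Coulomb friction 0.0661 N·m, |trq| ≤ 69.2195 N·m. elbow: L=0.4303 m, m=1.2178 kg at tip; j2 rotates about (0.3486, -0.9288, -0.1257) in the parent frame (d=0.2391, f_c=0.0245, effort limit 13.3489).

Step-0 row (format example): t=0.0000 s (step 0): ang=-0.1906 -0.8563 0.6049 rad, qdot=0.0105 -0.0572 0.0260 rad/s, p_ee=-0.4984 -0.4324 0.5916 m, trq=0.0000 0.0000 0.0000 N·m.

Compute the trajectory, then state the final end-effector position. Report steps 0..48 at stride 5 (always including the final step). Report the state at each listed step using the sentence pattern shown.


t=0.0750 s (step 5): ang=-0.1900 -0.9120 0.6107 rad, qdot=-0.0133 -1.4581 0.0645 rad/s, p_ee=-0.4960 -0.4529 0.5568 m, trq=0.0000 0.0000 0.0000 N·m.
t=0.1500 s (step 10): ang=-0.1979 -1.0823 0.5983 rad, qdot=-0.2547 -3.1478 -0.5493 rad/s, p_ee=-0.4824 -0.5050 0.4560 m, trq=0.0000 0.0000 0.0000 N·m.
t=0.2250 s (step 15): ang=-0.2420 -1.3958 0.5024 rad, qdot=-1.0583 -5.2855 -2.1382 rad/s, p_ee=-0.4353 -0.5681 0.2873 m, trq=0.0000 0.0000 0.0000 N·m.
t=0.3000 s (step 20): ang=-0.3860 -1.8777 0.2973 rad, qdot=-3.0252 -7.4138 -2.6576 rad/s, p_ee=-0.3176 -0.5917 0.0662 m, trq=0.0000 0.0000 0.0000 N·m.
t=0.3750 s (step 25): ang=-0.7050 -2.4069 0.3265 rad, qdot=-4.8350 -5.5504 4.8817 rad/s, p_ee=-0.0994 -0.4925 -0.1367 m, trq=0.0000 0.0000 0.0000 N·m.
t=0.4500 s (step 30): ang=-0.9396 -2.7196 0.8505 rad, qdot=-1.0372 -4.0198 6.6241 rad/s, p_ee=0.1594 -0.2511 -0.1940 m, trq=0.0000 0.0000 0.0000 N·m.
t=0.5250 s (step 35): ang=-0.8773 -3.1054 1.1248 rad, qdot=2.6163 -6.1476 0.2739 rad/s, p_ee=0.3284 0.0237 -0.1228 m, trq=0.0000 0.0000 0.0000 N·m.
t=0.6000 s (step 40): ang=-0.5498 -3.5779 0.9016 rad, qdot=6.0179 -6.1054 -5.8184 rad/s, p_ee=0.4216 0.2552 -0.0453 m, trq=0.0000 0.0000 0.0000 N·m.
t=0.6750 s (step 45): ang=-0.0085 -4.0131 0.3279 rad, qdot=8.0927 -5.6190 -8.9470 rad/s, p_ee=0.4627 0.4368 -0.0105 m, trq=0.0000 0.0000 0.0000 N·m.
t=0.7200 s (step 48): ang=0.3600 -4.2612 -0.0791 rad, qdot=8.0669 -5.2944 -8.7669 rad/s, p_ee=0.4505 0.5156 -0.0159 m.
final p_ee position (m): 0.4505 0.5156 -0.0159


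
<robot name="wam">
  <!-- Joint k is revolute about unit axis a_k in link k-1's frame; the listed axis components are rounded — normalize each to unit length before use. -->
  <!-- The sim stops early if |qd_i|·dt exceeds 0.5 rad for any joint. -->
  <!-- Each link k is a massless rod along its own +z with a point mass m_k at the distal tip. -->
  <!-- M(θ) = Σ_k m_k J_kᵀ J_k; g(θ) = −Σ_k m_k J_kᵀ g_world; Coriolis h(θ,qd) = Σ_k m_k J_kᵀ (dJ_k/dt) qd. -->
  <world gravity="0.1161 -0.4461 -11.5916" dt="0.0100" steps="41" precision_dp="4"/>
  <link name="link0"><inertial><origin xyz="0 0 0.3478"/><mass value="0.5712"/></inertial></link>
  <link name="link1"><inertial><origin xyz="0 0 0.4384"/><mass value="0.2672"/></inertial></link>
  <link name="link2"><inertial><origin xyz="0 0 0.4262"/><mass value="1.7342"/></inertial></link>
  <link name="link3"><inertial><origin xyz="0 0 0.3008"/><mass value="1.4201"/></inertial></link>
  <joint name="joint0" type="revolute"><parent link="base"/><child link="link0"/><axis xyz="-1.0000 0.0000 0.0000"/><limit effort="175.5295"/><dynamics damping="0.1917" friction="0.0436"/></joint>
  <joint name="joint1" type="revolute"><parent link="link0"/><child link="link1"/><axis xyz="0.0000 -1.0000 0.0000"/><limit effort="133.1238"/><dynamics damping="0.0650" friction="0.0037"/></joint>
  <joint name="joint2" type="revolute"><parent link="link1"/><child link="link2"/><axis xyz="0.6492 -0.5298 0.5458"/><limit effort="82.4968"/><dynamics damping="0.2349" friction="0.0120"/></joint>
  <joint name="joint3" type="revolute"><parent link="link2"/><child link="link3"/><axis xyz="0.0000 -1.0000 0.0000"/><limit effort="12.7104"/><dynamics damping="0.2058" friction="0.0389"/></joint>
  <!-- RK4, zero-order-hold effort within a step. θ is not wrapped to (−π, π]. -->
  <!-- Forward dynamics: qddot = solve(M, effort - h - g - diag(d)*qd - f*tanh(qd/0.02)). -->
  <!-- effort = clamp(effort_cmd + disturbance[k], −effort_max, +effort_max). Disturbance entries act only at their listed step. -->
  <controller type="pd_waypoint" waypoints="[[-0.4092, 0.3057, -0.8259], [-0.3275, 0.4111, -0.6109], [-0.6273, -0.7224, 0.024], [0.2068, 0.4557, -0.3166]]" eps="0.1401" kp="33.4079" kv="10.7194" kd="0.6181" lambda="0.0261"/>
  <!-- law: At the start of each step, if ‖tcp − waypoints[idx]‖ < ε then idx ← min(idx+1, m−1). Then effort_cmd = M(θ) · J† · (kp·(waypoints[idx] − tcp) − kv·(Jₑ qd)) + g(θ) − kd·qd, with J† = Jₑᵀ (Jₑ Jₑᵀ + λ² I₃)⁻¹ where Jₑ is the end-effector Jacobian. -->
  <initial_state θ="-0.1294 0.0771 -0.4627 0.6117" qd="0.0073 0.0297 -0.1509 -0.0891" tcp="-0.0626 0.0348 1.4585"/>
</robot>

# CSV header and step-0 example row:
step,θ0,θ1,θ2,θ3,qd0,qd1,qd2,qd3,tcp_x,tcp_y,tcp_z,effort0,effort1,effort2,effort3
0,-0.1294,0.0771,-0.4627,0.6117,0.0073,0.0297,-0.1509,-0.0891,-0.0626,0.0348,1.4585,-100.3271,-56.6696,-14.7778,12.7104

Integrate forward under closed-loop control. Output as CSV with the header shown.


step,θ0,θ1,θ2,θ3,qd0,qd1,qd2,qd3,tcp_x,tcp_y,tcp_z,effort0,effort1,effort2,effort3
1,-0.1336,0.0790,-0.4778,0.6297,-0.8358,0.3396,-2.8133,3.6421,-0.0622,0.0359,1.4552,-86.4518,-46.3243,-10.7878,12.7104
2,-0.1450,0.0830,-0.5151,0.6821,-1.4186,0.4429,-4.5540,6.7755,-0.0624,0.0371,1.4456,-66.3450,-33.2056,-8.0390,10.2452
3,-0.1610,0.0877,-0.5659,0.7605,-1.7573,0.4726,-5.5329,8.8574,-0.0630,0.0381,1.4304,-44.5296,-19.9372,-5.9281,8.5019
4,-0.1794,0.0925,-0.6239,0.8556,-1.9178,0.4922,-6.0312,10.1088,-0.0635,0.0385,1.4104,-24.2178,-8.2956,-4.0890,7.3667
5,-0.1989,0.0977,-0.6855,0.9602,-1.9594,0.5369,-6.2759,10.7926,-0.0637,0.0381,1.3863,-6.7822,1.1703,-2.3185,6.4803
6,-0.2183,0.1035,-0.7489,1.0697,-1.9219,0.6225,-6.4083,11.1085,-0.0636,0.0371,1.3587,7.5275,8.5345,-0.5348,5.6360
7,-0.2370,0.1103,-0.8134,1.1813,-1.8294,0.7523,-6.5058,11.1938,-0.0632,0.0354,1.3283,18.9684,14.0831,1.2765,4.7356
8,-0.2547,0.1187,-0.8789,1.2929,-1.6953,0.9237,-6.6073,11.1385,-0.0626,0.0333,1.2956,27.9659,18.1360,3.1023,3.7487
9,-0.2708,0.1289,-0.9455,1.4035,-1.5266,1.1324,-6.7314,11.0001,-0.0618,0.0310,1.2611,34.9605,20.9816,4.9209,2.6825
10,-0.2850,0.1414,-1.0134,1.5126,-1.3265,1.3733,-6.8869,10.8143,-0.0610,0.0284,1.2251,40.3487,22.8570,6.7080,1.5634
11,-0.2972,0.1564,-1.0831,1.6196,-1.0960,1.6416,-7.0778,10.6037,-0.0603,0.0258,1.1880,44.4651,23.9467,8.4379,0.4255
12,-0.3068,0.1742,-1.1549,1.7245,-0.8343,1.9326,-7.3062,10.3819,-0.0597,0.0233,1.1502,47.5825,24.3868,10.0818,-0.6957
13,-0.3137,0.1950,-1.2292,1.8271,-0.5395,2.2412,-7.5734,10.1577,-0.0594,0.0208,1.1120,49.9162,24.2711,11.6063,-1.7668
14,-0.3175,0.2190,-1.3063,1.9276,-0.2091,2.5612,-7.8808,9.9367,-0.0593,0.0185,1.0736,51.6284,23.6573,12.9708,-2.7587
15,-0.3177,0.2462,-1.3868,2.0258,0.1602,2.8854,-8.2299,9.7227,-0.0598,0.0164,1.0355,52.8296,22.5726,14.1263,-3.6474
16,-0.3141,0.2766,-1.4709,2.1220,0.5721,3.2042,-8.6229,9.5189,-0.0607,0.0145,0.9978,53.5717,21.0206,15.0123,-4.4150
17,-0.3061,0.3101,-1.5592,2.2162,1.0307,3.5054,-9.0627,9.3290,-0.0623,0.0130,0.9609,53.8155,18.9874,15.5515,-5.0511
18,-0.2933,0.3465,-1.6522,2.3086,1.5402,3.7736,-9.5550,9.1563,-0.0647,0.0117,0.9251,53.3945,16.4558,15.6388,-5.5526
19,-0.2752,0.3853,-1.7504,2.3993,2.1046,3.9900,-10.1099,9.0036,-0.0680,0.0110,0.8906,51.8980,13.4252,15.1131,-5.9246
20,-0.2511,0.4260,-1.8545,2.4887,2.7272,4.1315,-10.7450,8.8720,-0.0723,0.0108,0.8579,48.4179,9.9594,13.6886,-6.1799
21,-0.2205,0.4676,-1.9656,2.5768,3.4091,4.1696,-11.4914,8.7563,-0.0777,0.0114,0.8273,40.9761,6.3117,10.7972,-6.3375
22,-0.1828,0.5089,-2.0850,2.6636,4.1449,4.0688,-12.4003,8.6332,-0.0844,0.0130,0.7991,25.3321,3.2763,5.2613,-6.4151
23,-0.1376,0.5484,-2.2146,2.7489,4.9075,3.7831,-13.5457,8.4283,-0.0923,0.0160,0.7739,-6.4536,3.0515,-5.0624,-6.4086
24,-0.0850,0.5839,-2.3573,2.8306,5.6042,3.2574,-14.9834,7.9349,-0.1013,0.0208,0.7520,-61.2398,10.0691,-21.7725,-6.2434
25,-0.0269,0.6130,-2.5152,2.9039,5.9911,2.4630,-16.5498,6.7111,-0.1109,0.0279,0.7338,-118.3114,26.1867,-38.4172,-5.7304
26,0.0320,0.6332,-2.6866,2.9595,5.7285,1.5222,-17.5837,4.3483,-0.1201,0.0373,0.7191,-130.5775,41.5225,-41.8506,-4.6960
27,0.0852,0.6444,-2.8629,2.9878,4.8167,0.7738,-17.4840,1.2298,-0.1273,0.0482,0.7065,-99.9935,47.7765,-33.6500,-3.2659
28,0.1280,0.6504,-3.0336,2.9853,3.6547,0.5418,-16.4432,-1.7994,-0.1316,0.0585,0.6936,-57.7052,47.0709,-22.9688,-1.6837
29,0.1595,0.6569,-3.1913,2.9552,2.6016,0.9298,-14.8950,-4.2606,-0.1331,0.0658,0.6787,-18.7205,42.6592,-13.7928,-0.0145
30,0.1818,0.6699,-3.3323,2.9038,1.8308,1.8716,-13.0974,-6.0348,-0.1331,0.0684,0.6608,13.3943,36.2599,-6.7399,1.7226
31,0.1981,0.6945,-3.4548,2.8379,1.3984,3.2142,-11.2221,-7.1516,-0.1330,0.0661,0.6400,38.0415,29.0742,-1.6476,3.4345
32,0.2117,0.7334,-3.5592,2.7636,1.3218,4.7020,-9.5387,-7.6824,-0.1340,0.0597,0.6171,55.3669,22.3421,1.6656,4.9504
33,0.2262,0.7867,-3.6490,2.6864,1.5938,6.0228,-8.3748,-7.7534,-0.1366,0.0507,0.5931,66.5573,16.9631,3.5028,6.1389
34,0.2450,0.8516,-3.7303,2.6099,2.1695,6.9860,-7.8744,-7.5471,-0.1407,0.0405,0.5690,73.6212,12.9142,4.4350,6.9956
35,0.2707,0.9244,-3.8093,2.5360,2.9866,7.6017,-7.9283,-7.2380,-0.1463,0.0299,0.5453,77.9865,9.6143,5.0065,7.5968
36,0.3055,1.0023,-3.8906,2.4652,4.0004,7.9797,-8.3328,-6.9418,-0.1535,0.0195,0.5223,79.3214,6.8555,5.3970,8.0179
37,0.3513,1.0833,-3.9768,2.3971,5.1926,8.2328,-8.9170,-6.7079,-0.1626,0.0095,0.4998,74.7035,5.4344,5.4641,8.2983
38,0.4098,1.1666,-4.0692,2.3311,6.5485,8.4495,-9.5606,-6.5108,-0.1738,0.0002,0.4780,58.4336,7.1800,5.2652,8.4253
39,0.4823,1.2523,-4.1677,2.2676,8.0041,8.6706,-10.1778,-6.2078,-0.1872,-0.0082,0.4567,28.8670,12.7521,5.9867,8.3099
40,0.5691,1.3399,-4.2720,2.2087,9.4117,8.8111,-10.7401,-5.5587,-0.2030,-0.0154,0.4357,0.0445,18.2403,9.0976,7.8190
41,0.6693,1.4276,-4.3819,2.1585,10.6517,8.6909,-11.2973,-4.4700,-0.2210,-0.0211,0.4148,,,,


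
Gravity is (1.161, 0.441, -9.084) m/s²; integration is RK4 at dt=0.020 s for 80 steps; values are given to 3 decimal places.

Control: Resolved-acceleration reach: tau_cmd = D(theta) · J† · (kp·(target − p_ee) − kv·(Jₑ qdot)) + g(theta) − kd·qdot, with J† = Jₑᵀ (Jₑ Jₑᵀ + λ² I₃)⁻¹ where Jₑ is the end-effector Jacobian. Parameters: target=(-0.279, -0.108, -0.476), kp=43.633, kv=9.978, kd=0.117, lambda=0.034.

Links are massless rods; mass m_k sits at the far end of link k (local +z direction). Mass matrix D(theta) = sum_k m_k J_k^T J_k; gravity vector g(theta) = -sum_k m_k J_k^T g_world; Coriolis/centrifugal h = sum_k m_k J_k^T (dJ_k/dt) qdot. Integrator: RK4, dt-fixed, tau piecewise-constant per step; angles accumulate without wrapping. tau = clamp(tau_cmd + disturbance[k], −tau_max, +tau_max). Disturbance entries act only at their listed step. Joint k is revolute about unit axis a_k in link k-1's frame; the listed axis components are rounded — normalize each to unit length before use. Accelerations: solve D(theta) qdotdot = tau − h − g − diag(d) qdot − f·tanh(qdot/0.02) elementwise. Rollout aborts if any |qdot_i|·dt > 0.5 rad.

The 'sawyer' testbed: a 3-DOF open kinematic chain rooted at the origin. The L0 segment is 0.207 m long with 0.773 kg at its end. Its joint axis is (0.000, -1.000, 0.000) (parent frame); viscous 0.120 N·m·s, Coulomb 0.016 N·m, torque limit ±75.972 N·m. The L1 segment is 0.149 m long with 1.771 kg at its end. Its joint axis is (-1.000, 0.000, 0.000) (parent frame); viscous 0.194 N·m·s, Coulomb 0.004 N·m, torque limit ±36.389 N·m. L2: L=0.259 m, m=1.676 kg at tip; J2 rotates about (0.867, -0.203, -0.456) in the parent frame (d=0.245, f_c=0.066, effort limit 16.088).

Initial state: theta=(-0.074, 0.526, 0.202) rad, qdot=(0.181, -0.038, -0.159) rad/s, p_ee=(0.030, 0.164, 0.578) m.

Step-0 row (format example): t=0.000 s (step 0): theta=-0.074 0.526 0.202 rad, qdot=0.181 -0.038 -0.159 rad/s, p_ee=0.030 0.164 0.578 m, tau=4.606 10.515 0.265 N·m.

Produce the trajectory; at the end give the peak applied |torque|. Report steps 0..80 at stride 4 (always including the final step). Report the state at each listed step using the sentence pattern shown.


t=0.080 s (step 4): theta=-0.171 1.007 0.947 rad, qdot=-2.815 9.551 13.688 rad/s, p_ee=0.006 0.181 0.532 m, tau=-0.517 1.988 4.138 N·m.
t=0.160 s (step 8): theta=-0.461 1.890 1.883 rad, qdot=-4.063 13.171 8.419 rad/s, p_ee=-0.015 0.190 0.383 m, tau=7.508 1.331 4.499 N·m.
t=0.240 s (step 12): theta=-0.836 3.106 2.057 rad, qdot=-6.571 14.317 -5.884 rad/s, p_ee=-0.053 0.167 0.217 m, tau=2.267 2.020 1.973 N·m.
t=0.320 s (step 16): theta=-1.414 3.545 1.067 rad, qdot=-3.341 -0.706 -12.929 rad/s, p_ee=-0.157 0.051 0.075 m, tau=7.471 -5.895 4.086 N·m.
t=0.400 s (step 20): theta=-1.216 3.526 0.467 rad, qdot=5.138 -0.416 -4.996 rad/s, p_ee=-0.188 -0.054 -0.033 m, tau=-0.338 -6.091 3.703 N·m.
t=0.480 s (step 24): theta=-0.822 3.425 0.102 rad, qdot=4.421 -1.608 -3.412 rad/s, p_ee=-0.143 -0.092 -0.125 m, tau=-3.010 -1.984 2.234 N·m.
t=0.560 s (step 28): theta=-0.534 3.345 -0.010 rad, qdot=2.608 -0.465 0.064 rad/s, p_ee=-0.097 -0.085 -0.166 m, tau=-3.019 1.950 0.244 N·m.
t=0.640 s (step 32): theta=-0.415 3.313 0.001 rad, qdot=0.477 -0.342 0.100 rad/s, p_ee=-0.079 -0.070 -0.178 m, tau=-2.184 2.270 -0.188 N·m.
t=0.720 s (step 36): theta=-0.427 3.290 0.004 rad, qdot=-0.589 -0.202 0.038 rad/s, p_ee=-0.082 -0.060 -0.179 m, tau=-0.914 2.059 -0.335 N·m.
t=0.800 s (step 40): theta=-0.484 3.279 0.005 rad, qdot=-0.702 -0.076 0.020 rad/s, p_ee=-0.092 -0.055 -0.175 m, tau=-0.148 1.751 -0.319 N·m.
t=0.880 s (step 44): theta=-0.529 3.275 0.004 rad, qdot=-0.401 -0.017 -0.025 rad/s, p_ee=-0.100 -0.054 -0.170 m, tau=0.036 1.512 -0.217 N·m.
t=0.960 s (step 48): theta=-0.547 3.276 0.003 rad, qdot=-0.084 0.010 -0.041 rad/s, p_ee=-0.103 -0.054 -0.169 m, tau=-0.097 1.384 -0.116 N·m.
t=1.040 s (step 52): theta=-0.546 3.278 0.001 rad, qdot=0.072 0.019 -0.038 rad/s, p_ee=-0.103 -0.055 -0.169 m, tau=-0.273 1.332 -0.050 N·m.
t=1.120 s (step 56): theta=-0.539 3.280 0.000 rad, qdot=0.093 0.015 -0.033 rad/s, p_ee=-0.101 -0.056 -0.169 m, tau=-0.375 1.325 -0.022 N·m.
t=1.200 s (step 60): theta=-0.532 3.282 -0.000 rad, qdot=0.056 0.009 -0.022 rad/s, p_ee=-0.100 -0.057 -0.170 m, tau=-0.404 1.335 -0.021 N·m.
t=1.280 s (step 64): theta=-0.529 3.283 -0.000 rad, qdot=0.014 0.001 -0.017 rad/s, p_ee=-0.099 -0.058 -0.170 m, tau=-0.390 1.350 -0.032 N·m.
t=1.360 s (step 68): theta=-0.529 3.284 0.000 rad, qdot=-0.006 -0.007 -0.015 rad/s, p_ee=-0.099 -0.058 -0.170 m, tau=-0.375 1.365 -0.044 N·m.
t=1.440 s (step 72): theta=-0.529 3.284 0.001 rad, qdot=-0.011 -0.013 -0.019 rad/s, p_ee=-0.099 -0.058 -0.170 m, tau=-0.367 1.376 -0.053 N·m.
t=1.520 s (step 76): theta=-0.530 3.283 0.001 rad, qdot=-0.010 -0.016 -0.022 rad/s, p_ee=-0.100 -0.058 -0.170 m, tau=-0.363 1.384 -0.057 N·m.
t=1.600 s (step 80): theta=-0.530 3.283 0.001 rad, qdot=-0.008 -0.015 -0.023 rad/s, p_ee=-0.100 -0.057 -0.170 m.
max |tau| (N·m): 10.515


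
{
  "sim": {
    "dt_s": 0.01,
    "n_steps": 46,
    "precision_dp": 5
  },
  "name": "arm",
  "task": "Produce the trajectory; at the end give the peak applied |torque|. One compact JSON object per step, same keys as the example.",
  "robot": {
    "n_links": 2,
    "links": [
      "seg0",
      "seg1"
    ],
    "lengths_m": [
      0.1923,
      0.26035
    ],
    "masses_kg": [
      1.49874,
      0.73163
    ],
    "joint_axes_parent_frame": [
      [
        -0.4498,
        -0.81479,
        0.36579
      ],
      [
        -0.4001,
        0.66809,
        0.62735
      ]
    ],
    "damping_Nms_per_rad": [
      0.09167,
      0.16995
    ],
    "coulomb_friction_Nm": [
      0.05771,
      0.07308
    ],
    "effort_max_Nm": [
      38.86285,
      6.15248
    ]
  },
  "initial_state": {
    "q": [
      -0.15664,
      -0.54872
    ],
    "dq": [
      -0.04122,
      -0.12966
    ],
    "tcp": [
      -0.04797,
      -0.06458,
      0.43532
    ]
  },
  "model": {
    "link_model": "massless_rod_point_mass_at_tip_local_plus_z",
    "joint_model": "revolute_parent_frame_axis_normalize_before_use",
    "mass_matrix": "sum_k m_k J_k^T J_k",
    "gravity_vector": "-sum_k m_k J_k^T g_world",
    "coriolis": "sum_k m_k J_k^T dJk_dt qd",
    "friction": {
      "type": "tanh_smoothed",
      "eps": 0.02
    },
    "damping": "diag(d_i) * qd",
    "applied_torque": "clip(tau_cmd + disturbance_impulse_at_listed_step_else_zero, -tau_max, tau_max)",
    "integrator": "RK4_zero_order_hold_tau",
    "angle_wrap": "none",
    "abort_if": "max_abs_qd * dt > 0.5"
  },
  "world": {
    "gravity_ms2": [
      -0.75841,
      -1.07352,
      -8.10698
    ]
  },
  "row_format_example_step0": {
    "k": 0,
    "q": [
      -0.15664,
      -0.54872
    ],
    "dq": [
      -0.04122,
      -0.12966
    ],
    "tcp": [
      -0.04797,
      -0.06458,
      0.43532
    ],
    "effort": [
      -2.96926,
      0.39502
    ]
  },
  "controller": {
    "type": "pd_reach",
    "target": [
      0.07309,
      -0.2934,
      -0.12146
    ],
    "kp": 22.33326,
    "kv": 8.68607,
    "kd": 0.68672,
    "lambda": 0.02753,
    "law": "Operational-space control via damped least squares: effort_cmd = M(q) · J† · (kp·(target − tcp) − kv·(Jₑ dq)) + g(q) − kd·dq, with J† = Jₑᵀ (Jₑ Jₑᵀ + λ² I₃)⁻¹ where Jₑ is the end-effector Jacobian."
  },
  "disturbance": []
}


{"k":1,"q":[-0.15886,-0.55265],"dq":[-0.39974,-0.64725],"tcp":[-0.048,-0.06504,0.43511],"effort":[-2.47226,0.74537]}
{"k":2,"q":[-0.16399,-0.56005],"dq":[-0.62651,-0.83014],"tcp":[-0.04773,-0.06606,0.43471],"effort":[-2.11129,0.83324]}
{"k":3,"q":[-0.17109,-0.56862],"dq":[-0.79225,-0.88387],"tcp":[-0.04705,-0.06743,0.43425],"effort":[-1.82113,0.82337]}
{"k":4,"q":[-0.17967,-0.57749],"dq":[-0.92569,-0.88854],"tcp":[-0.04594,-0.06906,0.43378],"effort":[-1.57382,0.7796]}
{"k":5,"q":[-0.1895,-0.5863],"dq":[-1.03929,-0.87549],"tcp":[-0.04443,-0.07088,0.4333],"effort":[-1.35619,0.72645]}
{"k":6,"q":[-0.20038,-0.59496],"dq":[-1.1389,-0.85685],"tcp":[-0.04255,-0.07288,0.43282],"effort":[-1.16119,0.67304]}
{"k":7,"q":[-0.21221,-0.60343],"dq":[-1.22766,-0.83719],"tcp":[-0.04034,-0.07503,0.43233],"effort":[-0.98442,0.62247]}
{"k":8,"q":[-0.22489,-0.61171],"dq":[-1.30751,-0.81814],"tcp":[-0.03784,-0.07732,0.43182],"effort":[-0.82278,0.57553]}
{"k":9,"q":[-0.23832,-0.61979],"dq":[-1.37982,-0.8002],"tcp":[-0.03508,-0.07974,0.43129],"effort":[-0.67386,0.53217]}
{"k":10,"q":[-0.25244,-0.62771],"dq":[-1.44568,-0.78345],"tcp":[-0.03208,-0.08227,0.43072],"effort":[-0.53568,0.49204]}
{"k":11,"q":[-0.2672,-0.63546],"dq":[-1.50594,-0.76781],"tcp":[-0.02887,-0.08491,0.43011],"effort":[-0.40657,0.45473]}
{"k":12,"q":[-0.28253,-0.64307],"dq":[-1.56136,-0.75313],"tcp":[-0.02547,-0.08765,0.42946],"effort":[-0.28513,0.41984]}
{"k":13,"q":[-0.2984,-0.65053],"dq":[-1.61255,-0.7393],"tcp":[-0.0219,-0.09048,0.42875],"effort":[-0.17013,0.38699]}
{"k":14,"q":[-0.31476,-0.65785],"dq":[-1.66004,-0.72617],"tcp":[-0.01818,-0.0934,0.42798],"effort":[-0.06055,0.35586]}
{"k":15,"q":[-0.33157,-0.66505],"dq":[-1.70428,-0.71363],"tcp":[-0.01432,-0.09641,0.42714],"effort":[0.04452,0.32614]}
{"k":16,"q":[-0.34882,-0.67212],"dq":[-1.74566,-0.70156],"tcp":[-0.01033,-0.0995,0.42624],"effort":[0.14583,0.29758]}
{"k":17,"q":[-0.36647,-0.67908],"dq":[-1.78451,-0.68985],"tcp":[-0.00623,-0.10266,0.42526],"effort":[0.24403,0.26995]}
{"k":18,"q":[-0.38449,-0.68591],"dq":[-1.82109,-0.67843],"tcp":[-0.00203,-0.1059,0.42419],"effort":[0.33969,0.24304]}
{"k":19,"q":[-0.40287,-0.69264],"dq":[-1.85564,-0.66722],"tcp":[0.00227,-0.10921,0.42304],"effort":[0.43328,0.21669]}
{"k":20,"q":[-0.42158,-0.69925],"dq":[-1.88836,-0.65613],"tcp":[0.00665,-0.11259,0.42181],"effort":[0.5252,0.19076]}
{"k":21,"q":[-0.44062,-0.70576],"dq":[-1.91939,-0.64512],"tcp":[0.0111,-0.11604,0.42047],"effort":[0.6158,0.1651]}
{"k":22,"q":[-0.45995,-0.71215],"dq":[-1.94888,-0.63412],"tcp":[0.01562,-0.11955,0.41904],"effort":[0.70536,0.13962]}
{"k":23,"q":[-0.47958,-0.71844],"dq":[-1.97694,-0.6231],"tcp":[0.0202,-0.12312,0.41751],"effort":[0.79411,0.11422]}
{"k":24,"q":[-0.49948,-0.72461],"dq":[-2.00364,-0.61201],"tcp":[0.02483,-0.12675,0.41588],"effort":[0.88225,0.08882]}
{"k":25,"q":[-0.51964,-0.73067],"dq":[-2.02906,-0.60081],"tcp":[0.02951,-0.13044,0.41413],"effort":[0.96995,0.06335]}
{"k":26,"q":[-0.54004,-0.73662],"dq":[-2.05325,-0.58948],"tcp":[0.03423,-0.13419,0.41228],"effort":[1.05731,0.03777]}
{"k":27,"q":[-0.56068,-0.74246],"dq":[-2.07624,-0.57799],"tcp":[0.03897,-0.13799,0.4103],"effort":[1.14445,0.01203]}
{"k":28,"q":[-0.58155,-0.74818],"dq":[-2.09807,-0.56632],"tcp":[0.04375,-0.14185,0.40822],"effort":[1.23143,-0.0139]}
{"k":29,"q":[-0.60263,-0.75378],"dq":[-2.11876,-0.55446],"tcp":[0.04854,-0.14576,0.40601],"effort":[1.3183,-0.04005]}
{"k":30,"q":[-0.62391,-0.75926],"dq":[-2.1383,-0.5424],"tcp":[0.05334,-0.14971,0.40368],"effort":[1.40509,-0.06644]}
{"k":31,"q":[-0.64538,-0.76462],"dq":[-2.15671,-0.53012],"tcp":[0.05815,-0.15371,0.40122],"effort":[1.49179,-0.09306]}
{"k":32,"q":[-0.66703,-0.76986],"dq":[-2.17398,-0.51762],"tcp":[0.06297,-0.15776,0.39864],"effort":[1.57841,-0.11994]}
{"k":33,"q":[-0.68885,-0.77497],"dq":[-2.1901,-0.50491],"tcp":[0.06777,-0.16185,0.39594],"effort":[1.66492,-0.14706]}
{"k":34,"q":[-0.71082,-0.77996],"dq":[-2.20506,-0.49197],"tcp":[0.07257,-0.16597,0.3931],"effort":[1.75128,-0.17442]}
{"k":35,"q":[-0.73293,-0.78481],"dq":[-2.21886,-0.47883],"tcp":[0.07734,-0.17014,0.39013],"effort":[1.83744,-0.202]}
{"k":36,"q":[-0.75518,-0.78953],"dq":[-2.23146,-0.46547],"tcp":[0.08209,-0.17434,0.38704],"effort":[1.92335,-0.22979]}
{"k":37,"q":[-0.77755,-0.79412],"dq":[-2.24286,-0.45192],"tcp":[0.08681,-0.17857,0.38381],"effort":[2.00893,-0.25776]}
{"k":38,"q":[-0.80002,-0.79857],"dq":[-2.25305,-0.43818],"tcp":[0.09149,-0.18282,0.38045],"effort":[2.0941,-0.28591]}
{"k":39,"q":[-0.82259,-0.80288],"dq":[-2.262,-0.42426],"tcp":[0.09613,-0.18711,0.37696],"effort":[2.17878,-0.31418]}
{"k":40,"q":[-0.84525,-0.80705],"dq":[-2.2697,-0.41019],"tcp":[0.10072,-0.19141,0.37334],"effort":[2.26288,-0.34257]}
{"k":41,"q":[-0.86797,-0.81108],"dq":[-2.27614,-0.39598],"tcp":[0.10526,-0.19573,0.36959],"effort":[2.3463,-0.37103]}
{"k":42,"q":[-0.89076,-0.81497],"dq":[-2.28131,-0.38165],"tcp":[0.10973,-0.20007,0.36572],"effort":[2.42895,-0.39953]}
{"k":43,"q":[-0.91359,-0.81872],"dq":[-2.2852,-0.36721],"tcp":[0.11413,-0.20442,0.36172],"effort":[2.51072,-0.42803]}
{"k":44,"q":[-0.93645,-0.82232],"dq":[-2.2878,-0.3527],"tcp":[0.11847,-0.20878,0.35759],"effort":[2.5915,-0.45651]}
{"k":45,"q":[-0.95933,-0.82577],"dq":[-2.2891,-0.33813],"tcp":[0.12272,-0.21314,0.35334],"effort":[2.67119,-0.48491]}
{"k":46,"q":[-0.98222,-0.82908],"dq":[-2.28912,-0.32352],"tcp":[0.1269,-0.2175,0.34897]}
{"summary": "max |effort| (N\u00b7m): 2.96926"}


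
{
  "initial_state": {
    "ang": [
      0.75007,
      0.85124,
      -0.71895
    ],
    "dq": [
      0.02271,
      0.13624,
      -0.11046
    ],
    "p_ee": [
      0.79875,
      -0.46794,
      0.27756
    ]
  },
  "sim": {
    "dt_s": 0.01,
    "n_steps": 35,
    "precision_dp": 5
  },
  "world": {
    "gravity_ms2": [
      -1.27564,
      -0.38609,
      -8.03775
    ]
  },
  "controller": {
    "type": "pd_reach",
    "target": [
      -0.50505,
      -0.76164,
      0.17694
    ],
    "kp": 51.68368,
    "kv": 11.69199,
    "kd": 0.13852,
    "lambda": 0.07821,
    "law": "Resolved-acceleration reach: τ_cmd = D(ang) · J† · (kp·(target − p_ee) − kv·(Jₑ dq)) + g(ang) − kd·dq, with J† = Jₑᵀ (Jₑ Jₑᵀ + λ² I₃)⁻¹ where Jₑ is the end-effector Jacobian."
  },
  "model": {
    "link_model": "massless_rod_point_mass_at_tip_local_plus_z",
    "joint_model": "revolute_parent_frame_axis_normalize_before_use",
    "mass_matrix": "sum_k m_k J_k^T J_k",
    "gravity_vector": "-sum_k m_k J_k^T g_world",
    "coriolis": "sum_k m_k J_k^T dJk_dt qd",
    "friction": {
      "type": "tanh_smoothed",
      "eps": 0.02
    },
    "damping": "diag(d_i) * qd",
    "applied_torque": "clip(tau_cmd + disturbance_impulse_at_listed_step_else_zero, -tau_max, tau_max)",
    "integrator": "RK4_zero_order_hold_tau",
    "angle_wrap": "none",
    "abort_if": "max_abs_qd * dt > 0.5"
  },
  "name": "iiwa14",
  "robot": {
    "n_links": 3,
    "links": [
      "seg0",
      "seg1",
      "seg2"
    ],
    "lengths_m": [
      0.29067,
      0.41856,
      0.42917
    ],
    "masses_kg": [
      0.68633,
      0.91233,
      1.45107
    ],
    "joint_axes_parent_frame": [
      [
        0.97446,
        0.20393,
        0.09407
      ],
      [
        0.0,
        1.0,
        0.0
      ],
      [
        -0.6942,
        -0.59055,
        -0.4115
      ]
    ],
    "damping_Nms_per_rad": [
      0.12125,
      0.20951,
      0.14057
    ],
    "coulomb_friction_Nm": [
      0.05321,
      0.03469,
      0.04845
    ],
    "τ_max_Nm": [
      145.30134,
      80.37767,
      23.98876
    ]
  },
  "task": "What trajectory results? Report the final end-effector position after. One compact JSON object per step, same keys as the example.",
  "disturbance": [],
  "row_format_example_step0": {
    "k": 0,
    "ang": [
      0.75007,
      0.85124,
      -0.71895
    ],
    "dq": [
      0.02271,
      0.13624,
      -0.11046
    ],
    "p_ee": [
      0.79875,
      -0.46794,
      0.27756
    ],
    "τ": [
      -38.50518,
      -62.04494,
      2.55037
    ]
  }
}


{"k":1,"ang":[0.74736,0.84596,-0.73517],"dq":[-0.5537,-1.19252,-3.11304],"p_ee":[0.79635,-0.46807,0.27622],"\u03c4":[-35.34822,-55.85922,2.77321]}
{"k":2,"ang":[0.73968,0.82808,-0.77898],"dq":[-0.95893,-2.38983,-5.62091],"p_ee":[0.78885,-0.46978,0.2749],"\u03c4":[-30.91878,-50.03173,2.75229]}
{"k":3,"ang":[0.72907,0.79867,-0.84538],"dq":[-1.13626,-3.503,-7.62982],"p_ee":[0.77674,-0.47263,0.27384],"\u03c4":[-25.5435,-44.6255,2.62926]}
{"k":4,"ang":[0.71789,0.75841,-0.92949],"dq":[-1.07466,-4.56132,-9.16414],"p_ee":[0.76047,-0.47612,0.27321],"\u03c4":[-19.58149,-39.71485,2.53045]}
{"k":5,"ang":[0.70843,0.70778,-1.02677],"dq":[-0.79864,-5.57731,-10.26873],"p_ee":[0.74057,-0.47983,0.27322],"\u03c4":[-13.36202,-35.34127,2.53903]}
{"k":6,"ang":[0.7026,0.64719,-1.1332],"dq":[-0.35542,-6.54791,-10.99914],"p_ee":[0.71765,-0.48344,0.27402],"\u03c4":[-7.16271,-31.48905,2.68679]}
{"k":7,"ang":[0.7018,0.57718,-1.24534],"dq":[0.19777,-7.45838,-11.41496],"p_ee":[0.69237,-0.48676,0.27571],"\u03c4":[-1.2284,-28.08671,2.96023]}
{"k":8,"ang":[0.70683,0.49844,-1.36035],"dq":[0.80444,-8.28916,-11.57689],"p_ee":[0.66535,-0.48978,0.27837],"\u03c4":[4.20055,-25.02712,3.31365]}
{"k":9,"ang":[0.71799,0.41185,-1.47597],"dq":[1.41926,-9.02428,-11.54434],"p_ee":[0.63711,-0.49264,0.28194],"\u03c4":[8.84843,-22.19544,3.68295]}
{"k":10,"ang":[0.73518,0.31843,-1.59055],"dq":[2.00848,-9.65438,-11.37246],"p_ee":[0.60799,-0.49561,0.28633],"\u03c4":[12.45272,-19.49356,3.99886]}
{"k":11,"ang":[0.75803,0.21924,-1.70292],"dq":[2.55098,-10.17752,-11.10714],"p_ee":[0.57821,-0.49899,0.29129],"\u03c4":[14.79102,-16.85513,4.19841]}
{"k":12,"ang":[0.78601,0.11535,-1.81233],"dq":[3.03549,-10.59694,-10.78173],"p_ee":[0.54782,-0.50307,0.29655],"\u03c4":[15.72082,-14.2499,4.23347]}
{"k":13,"ang":[0.81851,0.00776,-1.91827],"dq":[3.45717,-10.91863,-10.41651],"p_ee":[0.5168,-0.50806,0.30174],"\u03c4":[15.20556,-11.67961,4.07568]}
{"k":14,"ang":[0.85489,-0.10258,-2.02042],"dq":[3.81467,-11.14982,-10.02036],"p_ee":[0.48509,-0.51409,0.30647],"\u03c4":[13.32116,-9.16958,3.71754]}
{"k":15,"ang":[0.89452,-0.21481,-2.11845],"dq":[4.10819,-11.29844,-9.59348],"p_ee":[0.45265,-0.52115,0.31036],"\u03c4":[10.24531,-6.75923,3.17036]}
{"k":16,"ang":[0.93675,-0.32815,-2.21203],"dq":[4.33819,-11.37315,-9.13005],"p_ee":[0.41947,-0.52914,0.31302],"\u03c4":[6.23446,-4.49294,2.45984]}
{"k":17,"ang":[0.98097,-0.44191,-2.30077],"dq":[4.5047,-11.38327,-8.62046],"p_ee":[0.3856,-0.53787,0.31414],"\u03c4":[1.59454,-2.41219,1.62058]}
{"k":18,"ang":[1.02652,-0.55549,-2.38412],"dq":[4.60684,-11.33843,-8.05296],"p_ee":[0.35117,-0.54706,0.31346],"\u03c4":[-3.3496,-0.54874,0.69046]}
{"k":19,"ang":[1.07276,-0.66839,-2.46147],"dq":[4.64258,-11.24783,-7.41491],"p_ee":[0.31634,-0.55641,0.31083],"\u03c4":[-8.28167,1.08103,-0.29405]}
{"k":20,"ang":[1.11902,-0.78019,-2.53203],"dq":[4.60854,-11.11892,-6.69383],"p_ee":[0.28133,-0.56561,0.30617],"\u03c4":[-12.9157,2.48065,-1.3012]}
{"k":21,"ang":[1.16457,-0.89054,-2.59493],"dq":[4.49997,-10.95585,-5.87865],"p_ee":[0.24641,-0.57436,0.29952],"\u03c4":[-17.01125,3.67663,-2.30547]}
{"k":22,"ang":[1.20865,-0.9991,-2.64919],"dq":[4.31111,-10.75772,-4.9614],"p_ee":[0.21182,-0.58242,0.291],"\u03c4":[-20.38323,4.71899,-3.28754]}
{"k":23,"ang":[1.25043,-1.10548,-2.69376],"dq":[4.03612,-10.51712,-3.93986],"p_ee":[0.17779,-0.58962,0.28085],"\u03c4":[-22.90864,5.67761,-4.23322]}
{"k":24,"ang":[1.28902,-1.20919,-2.72764],"dq":[3.67112,-10.21984,-2.82129],"p_ee":[0.14449,-0.59588,0.26935],"\u03c4":[-24.53243,6.63222,-5.1321]}
{"k":25,"ang":[1.32353,-1.30957,-2.74995],"dq":[3.21761,-9.84662,-1.62693],"p_ee":[0.11201,-0.60121,0.25686],"\u03c4":[-25.27237,7.65521,-5.97677]}
{"k":26,"ang":[1.35311,-1.40576,-2.76012],"dq":[2.68647,-9.37786,-0.39537],"p_ee":[0.08034,-0.60567,0.24375],"\u03c4":[-25.21939,8.79036,-6.76276]}
{"k":27,"ang":[1.37712,-1.49674,-2.75805],"dq":[2.10407,-8.80265,0.81029],"p_ee":[0.0494,-0.60935,0.23041],"\u03c4":[-24.52618,10.03509,-7.47885]}
{"k":28,"ang":[1.39518,-1.58143,-2.7443],"dq":[1.50074,-8.12141,1.93565],"p_ee":[0.01908,-0.61234,0.21719],"\u03c4":[-23.38649,11.33971,-8.13504]}
{"k":29,"ang":[1.40726,-1.65884,-2.71993],"dq":[0.91206,-7.35167,2.92786],"p_ee":[-0.01075,-0.61472,0.20439],"\u03c4":[-21.99492,12.62346,-8.73415]}
{"k":30,"ang":[1.41366,-1.72825,-2.68646],"dq":[0.36887,-6.52422,3.75241],"p_ee":[-0.0401,-0.61651,0.19221],"\u03c4":[-20.51524,13.80085,-9.27371]}
{"k":31,"ang":[1.41495,-1.78925,-2.64563],"dq":[-0.10857,-5.6752,4.39863],"p_ee":[-0.06894,-0.61775,0.18082],"\u03c4":[-19.06497,14.80454,-9.74693]}
{"k":32,"ang":[1.41183,-1.8418,-2.5992],"dq":[-0.50991,-4.83909,4.87387],"p_ee":[-0.09715,-0.61847,0.1703],"\u03c4":[-17.71958,15.59524,-10.1441]}
{"k":33,"ang":[1.40507,-1.88616,-2.54876],"dq":[-0.83871,-4.0406,5.20346],"p_ee":[-0.12456,-0.61872,0.16068],"\u03c4":[-16.49772,16.16184,-10.45585]}
{"k":34,"ang":[1.39536,-1.92281,-2.49563],"dq":[-1.09983,-3.29735,5.41202],"p_ee":[-0.15102,-0.61861,0.15197],"\u03c4":[-15.40559,16.51286,-10.67536]}
{"k":35,"ang":[1.38334,-1.95234,-2.44092],"dq":[-1.30001,-2.61931,5.5231],"p_ee":[-0.17639,-0.61823,0.14418]}
{"summary": "final p_ee position (m): -0.17639 -0.61823 0.14418"}
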